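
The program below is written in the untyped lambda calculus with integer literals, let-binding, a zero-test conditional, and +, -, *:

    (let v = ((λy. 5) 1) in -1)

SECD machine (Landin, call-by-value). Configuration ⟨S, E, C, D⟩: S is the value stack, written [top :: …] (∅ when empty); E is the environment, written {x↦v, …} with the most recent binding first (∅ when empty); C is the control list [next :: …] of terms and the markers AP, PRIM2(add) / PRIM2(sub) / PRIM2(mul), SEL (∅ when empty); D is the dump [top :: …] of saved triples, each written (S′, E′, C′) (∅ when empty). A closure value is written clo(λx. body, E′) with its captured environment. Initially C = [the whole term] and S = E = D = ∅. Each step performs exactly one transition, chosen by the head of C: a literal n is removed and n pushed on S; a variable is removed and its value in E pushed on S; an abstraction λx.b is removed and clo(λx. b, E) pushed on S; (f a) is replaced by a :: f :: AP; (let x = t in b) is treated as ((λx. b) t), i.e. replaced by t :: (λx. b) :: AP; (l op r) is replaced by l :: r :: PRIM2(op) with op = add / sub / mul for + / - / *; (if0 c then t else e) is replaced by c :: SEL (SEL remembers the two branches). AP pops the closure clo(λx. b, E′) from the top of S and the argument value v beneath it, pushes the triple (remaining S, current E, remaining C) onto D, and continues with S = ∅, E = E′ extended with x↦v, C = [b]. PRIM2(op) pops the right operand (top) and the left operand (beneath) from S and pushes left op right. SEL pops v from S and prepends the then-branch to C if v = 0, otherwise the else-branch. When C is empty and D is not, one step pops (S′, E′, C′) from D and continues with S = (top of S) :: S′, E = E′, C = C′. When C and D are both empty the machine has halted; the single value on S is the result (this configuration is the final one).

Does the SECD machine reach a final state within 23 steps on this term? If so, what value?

0. [S=∅ | E=∅ | C=[(let v = ((λy. 5) 1) in -1)] | D=∅]
1. [S=∅ | E=∅ | C=[((λy. 5) 1) :: (λv. -1) :: AP] | D=∅]
2. [S=∅ | E=∅ | C=[1 :: (λy. 5) :: AP :: (λv. -1) :: AP] | D=∅]
3. [S=[1] | E=∅ | C=[(λy. 5) :: AP :: (λv. -1) :: AP] | D=∅]
4. [S=[clo(λy. 5, ∅) :: 1] | E=∅ | C=[AP :: (λv. -1) :: AP] | D=∅]
5. [S=∅ | E={y↦1} | C=[5] | D=[(∅, ∅, [(λv. -1) :: AP])]]
6. [S=[5] | E={y↦1} | C=∅ | D=[(∅, ∅, [(λv. -1) :: AP])]]
7. [S=[5] | E=∅ | C=[(λv. -1) :: AP] | D=∅]
8. [S=[clo(λv. -1, ∅) :: 5] | E=∅ | C=[AP] | D=∅]
9. [S=∅ | E={v↦5} | C=[-1] | D=[(∅, ∅, ∅)]]
10. [S=[-1] | E={v↦5} | C=∅ | D=[(∅, ∅, ∅)]]
11. [S=[-1] | E=∅ | C=∅ | D=∅]
→ final value -1

Answer: -1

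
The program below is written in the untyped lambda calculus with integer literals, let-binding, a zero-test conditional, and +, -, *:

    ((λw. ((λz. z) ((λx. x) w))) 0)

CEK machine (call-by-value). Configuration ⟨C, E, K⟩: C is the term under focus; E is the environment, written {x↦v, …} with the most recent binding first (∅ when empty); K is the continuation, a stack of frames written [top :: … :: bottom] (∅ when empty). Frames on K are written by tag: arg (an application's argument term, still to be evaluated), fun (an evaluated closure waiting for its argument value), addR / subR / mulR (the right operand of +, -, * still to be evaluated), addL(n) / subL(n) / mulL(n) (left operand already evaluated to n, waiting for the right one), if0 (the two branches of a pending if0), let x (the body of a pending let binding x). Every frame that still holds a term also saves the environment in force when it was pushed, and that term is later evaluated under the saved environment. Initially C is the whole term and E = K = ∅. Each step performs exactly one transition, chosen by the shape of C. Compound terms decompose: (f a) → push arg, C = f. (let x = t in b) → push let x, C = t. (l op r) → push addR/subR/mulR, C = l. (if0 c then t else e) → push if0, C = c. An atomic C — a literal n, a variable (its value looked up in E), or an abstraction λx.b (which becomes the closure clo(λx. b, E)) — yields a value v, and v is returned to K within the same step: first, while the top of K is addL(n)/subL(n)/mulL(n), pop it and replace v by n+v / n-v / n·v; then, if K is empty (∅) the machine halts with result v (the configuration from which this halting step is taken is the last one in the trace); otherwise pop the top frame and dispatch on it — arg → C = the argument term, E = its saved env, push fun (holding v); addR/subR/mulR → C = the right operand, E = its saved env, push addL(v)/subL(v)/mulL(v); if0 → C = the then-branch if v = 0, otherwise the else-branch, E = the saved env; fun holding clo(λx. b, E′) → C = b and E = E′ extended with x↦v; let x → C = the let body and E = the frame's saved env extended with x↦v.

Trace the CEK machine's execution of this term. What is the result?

Answer: 0

Machine steps:
[0] <C=((λw. ((λz. z) ((λx. x) w))) 0), E=∅, K=∅>
[1] <C=(λw. ((λz. z) ((λx. x) w))), E=∅, K=[arg]>
[2] <C=0, E=∅, K=[fun]>
[3] <C=((λz. z) ((λx. x) w)), E={w↦0}, K=∅>
[4] <C=(λz. z), E={w↦0}, K=[arg]>
[5] <C=((λx. x) w), E={w↦0}, K=[fun]>
[6] <C=(λx. x), E={w↦0}, K=[arg :: fun]>
[7] <C=w, E={w↦0}, K=[fun :: fun]>
[8] <C=x, E={x↦0, w↦0}, K=[fun]>
[9] <C=z, E={z↦0, w↦0}, K=∅>
→ final value 0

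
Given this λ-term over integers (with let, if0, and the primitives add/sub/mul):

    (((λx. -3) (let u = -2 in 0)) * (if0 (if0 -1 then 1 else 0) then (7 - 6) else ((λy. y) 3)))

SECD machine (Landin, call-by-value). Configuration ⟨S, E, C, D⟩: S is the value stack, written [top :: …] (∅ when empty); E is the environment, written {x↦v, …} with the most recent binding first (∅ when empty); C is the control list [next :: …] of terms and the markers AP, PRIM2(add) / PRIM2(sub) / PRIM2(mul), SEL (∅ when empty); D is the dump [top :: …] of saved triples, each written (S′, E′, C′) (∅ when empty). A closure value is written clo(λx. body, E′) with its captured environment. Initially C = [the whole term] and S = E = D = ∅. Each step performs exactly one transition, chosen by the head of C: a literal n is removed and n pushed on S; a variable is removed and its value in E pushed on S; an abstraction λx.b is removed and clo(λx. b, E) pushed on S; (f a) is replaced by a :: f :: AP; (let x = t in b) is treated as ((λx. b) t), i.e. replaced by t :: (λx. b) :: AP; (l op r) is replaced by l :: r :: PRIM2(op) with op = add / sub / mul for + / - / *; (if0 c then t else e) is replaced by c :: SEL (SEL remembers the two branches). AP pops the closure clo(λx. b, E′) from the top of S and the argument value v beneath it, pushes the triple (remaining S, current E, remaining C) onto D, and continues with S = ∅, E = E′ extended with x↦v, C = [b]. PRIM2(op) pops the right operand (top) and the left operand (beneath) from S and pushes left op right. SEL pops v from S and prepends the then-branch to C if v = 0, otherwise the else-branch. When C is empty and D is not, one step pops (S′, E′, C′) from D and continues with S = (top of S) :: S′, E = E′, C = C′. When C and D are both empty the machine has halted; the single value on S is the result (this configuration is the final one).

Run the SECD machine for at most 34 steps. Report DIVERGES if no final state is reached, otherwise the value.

[0] <S=∅, E=∅, C=[(((λx. -3) (let u = -2 in 0)) * (if0 (if0 -1 then 1 else 0) then (7 - 6) else ((λy. y) 3)))], D=∅>
[1] <S=∅, E=∅, C=[((λx. -3) (let u = -2 in 0)) :: (if0 (if0 -1 then 1 else 0) then (7 - 6) else ((λy. y) 3)) :: PRIM2(mul)], D=∅>
[2] <S=∅, E=∅, C=[(let u = -2 in 0) :: (λx. -3) :: AP :: (if0 (if0 -1 then 1 else 0) then (7 - 6) else ((λy. y) 3)) :: PRIM2(mul)], D=∅>
[3] <S=∅, E=∅, C=[-2 :: (λu. 0) :: AP :: (λx. -3) :: AP :: (if0 (if0 -1 then 1 else 0) then (7 - 6) else ((λy. y) 3)) :: PRIM2(mul)], D=∅>
[4] <S=[-2], E=∅, C=[(λu. 0) :: AP :: (λx. -3) :: AP :: (if0 (if0 -1 then 1 else 0) then (7 - 6) else ((λy. y) 3)) :: PRIM2(mul)], D=∅>
[5] <S=[clo(λu. 0, ∅) :: -2], E=∅, C=[AP :: (λx. -3) :: AP :: (if0 (if0 -1 then 1 else 0) then (7 - 6) else ((λy. y) 3)) :: PRIM2(mul)], D=∅>
[6] <S=∅, E={u↦-2}, C=[0], D=[(∅, ∅, [(λx. -3) :: AP :: (if0 (if0 -1 then 1 else 0) then (7 - 6) else ((λy. y) 3)) :: PRIM2(mul)])]>
[7] <S=[0], E={u↦-2}, C=∅, D=[(∅, ∅, [(λx. -3) :: AP :: (if0 (if0 -1 then 1 else 0) then (7 - 6) else ((λy. y) 3)) :: PRIM2(mul)])]>
[8] <S=[0], E=∅, C=[(λx. -3) :: AP :: (if0 (if0 -1 then 1 else 0) then (7 - 6) else ((λy. y) 3)) :: PRIM2(mul)], D=∅>
[9] <S=[clo(λx. -3, ∅) :: 0], E=∅, C=[AP :: (if0 (if0 -1 then 1 else 0) then (7 - 6) else ((λy. y) 3)) :: PRIM2(mul)], D=∅>
[10] <S=∅, E={x↦0}, C=[-3], D=[(∅, ∅, [(if0 (if0 -1 then 1 else 0) then (7 - 6) else ((λy. y) 3)) :: PRIM2(mul)])]>
[11] <S=[-3], E={x↦0}, C=∅, D=[(∅, ∅, [(if0 (if0 -1 then 1 else 0) then (7 - 6) else ((λy. y) 3)) :: PRIM2(mul)])]>
[12] <S=[-3], E=∅, C=[(if0 (if0 -1 then 1 else 0) then (7 - 6) else ((λy. y) 3)) :: PRIM2(mul)], D=∅>
[13] <S=[-3], E=∅, C=[(if0 -1 then 1 else 0) :: SEL :: PRIM2(mul)], D=∅>
[14] <S=[-3], E=∅, C=[-1 :: SEL :: SEL :: PRIM2(mul)], D=∅>
[15] <S=[-1 :: -3], E=∅, C=[SEL :: SEL :: PRIM2(mul)], D=∅>
[16] <S=[-3], E=∅, C=[0 :: SEL :: PRIM2(mul)], D=∅>
[17] <S=[0 :: -3], E=∅, C=[SEL :: PRIM2(mul)], D=∅>
[18] <S=[-3], E=∅, C=[(7 - 6) :: PRIM2(mul)], D=∅>
[19] <S=[-3], E=∅, C=[7 :: 6 :: PRIM2(sub) :: PRIM2(mul)], D=∅>
[20] <S=[7 :: -3], E=∅, C=[6 :: PRIM2(sub) :: PRIM2(mul)], D=∅>
[21] <S=[6 :: 7 :: -3], E=∅, C=[PRIM2(sub) :: PRIM2(mul)], D=∅>
[22] <S=[1 :: -3], E=∅, C=[PRIM2(mul)], D=∅>
[23] <S=[-3], E=∅, C=∅, D=∅>
→ final value -3

Answer: -3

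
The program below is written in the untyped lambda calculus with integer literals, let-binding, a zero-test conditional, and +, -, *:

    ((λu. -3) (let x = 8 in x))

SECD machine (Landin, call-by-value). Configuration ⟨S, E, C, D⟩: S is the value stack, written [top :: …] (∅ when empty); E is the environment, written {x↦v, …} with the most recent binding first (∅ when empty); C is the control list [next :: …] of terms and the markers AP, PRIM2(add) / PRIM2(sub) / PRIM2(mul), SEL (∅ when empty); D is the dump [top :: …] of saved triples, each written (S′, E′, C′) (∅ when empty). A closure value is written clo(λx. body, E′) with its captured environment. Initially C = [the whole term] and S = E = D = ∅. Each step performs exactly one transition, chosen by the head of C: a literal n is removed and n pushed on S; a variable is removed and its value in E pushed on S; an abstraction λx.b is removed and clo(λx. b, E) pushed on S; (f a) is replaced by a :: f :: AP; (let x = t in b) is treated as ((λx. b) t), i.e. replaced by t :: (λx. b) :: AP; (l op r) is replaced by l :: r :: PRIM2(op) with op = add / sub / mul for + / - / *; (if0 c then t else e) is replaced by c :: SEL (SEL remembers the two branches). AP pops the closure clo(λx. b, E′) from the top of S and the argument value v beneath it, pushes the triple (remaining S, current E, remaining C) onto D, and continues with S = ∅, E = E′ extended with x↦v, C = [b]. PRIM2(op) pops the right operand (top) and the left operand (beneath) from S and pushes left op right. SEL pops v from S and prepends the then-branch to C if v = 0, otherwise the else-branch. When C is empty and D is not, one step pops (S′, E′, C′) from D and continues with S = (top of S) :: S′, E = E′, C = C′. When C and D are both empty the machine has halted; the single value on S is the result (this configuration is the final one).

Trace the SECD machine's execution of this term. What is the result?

Answer: -3

Execution trace:
[0] [S=∅ | E=∅ | C=[((λu. -3) (let x = 8 in x))] | D=∅]
[1] [S=∅ | E=∅ | C=[(let x = 8 in x) :: (λu. -3) :: AP] | D=∅]
[2] [S=∅ | E=∅ | C=[8 :: (λx. x) :: AP :: (λu. -3) :: AP] | D=∅]
[3] [S=[8] | E=∅ | C=[(λx. x) :: AP :: (λu. -3) :: AP] | D=∅]
[4] [S=[clo(λx. x, ∅) :: 8] | E=∅ | C=[AP :: (λu. -3) :: AP] | D=∅]
[5] [S=∅ | E={x↦8} | C=[x] | D=[(∅, ∅, [(λu. -3) :: AP])]]
[6] [S=[8] | E={x↦8} | C=∅ | D=[(∅, ∅, [(λu. -3) :: AP])]]
[7] [S=[8] | E=∅ | C=[(λu. -3) :: AP] | D=∅]
[8] [S=[clo(λu. -3, ∅) :: 8] | E=∅ | C=[AP] | D=∅]
[9] [S=∅ | E={u↦8} | C=[-3] | D=[(∅, ∅, ∅)]]
[10] [S=[-3] | E={u↦8} | C=∅ | D=[(∅, ∅, ∅)]]
[11] [S=[-3] | E=∅ | C=∅ | D=∅]
→ final value -3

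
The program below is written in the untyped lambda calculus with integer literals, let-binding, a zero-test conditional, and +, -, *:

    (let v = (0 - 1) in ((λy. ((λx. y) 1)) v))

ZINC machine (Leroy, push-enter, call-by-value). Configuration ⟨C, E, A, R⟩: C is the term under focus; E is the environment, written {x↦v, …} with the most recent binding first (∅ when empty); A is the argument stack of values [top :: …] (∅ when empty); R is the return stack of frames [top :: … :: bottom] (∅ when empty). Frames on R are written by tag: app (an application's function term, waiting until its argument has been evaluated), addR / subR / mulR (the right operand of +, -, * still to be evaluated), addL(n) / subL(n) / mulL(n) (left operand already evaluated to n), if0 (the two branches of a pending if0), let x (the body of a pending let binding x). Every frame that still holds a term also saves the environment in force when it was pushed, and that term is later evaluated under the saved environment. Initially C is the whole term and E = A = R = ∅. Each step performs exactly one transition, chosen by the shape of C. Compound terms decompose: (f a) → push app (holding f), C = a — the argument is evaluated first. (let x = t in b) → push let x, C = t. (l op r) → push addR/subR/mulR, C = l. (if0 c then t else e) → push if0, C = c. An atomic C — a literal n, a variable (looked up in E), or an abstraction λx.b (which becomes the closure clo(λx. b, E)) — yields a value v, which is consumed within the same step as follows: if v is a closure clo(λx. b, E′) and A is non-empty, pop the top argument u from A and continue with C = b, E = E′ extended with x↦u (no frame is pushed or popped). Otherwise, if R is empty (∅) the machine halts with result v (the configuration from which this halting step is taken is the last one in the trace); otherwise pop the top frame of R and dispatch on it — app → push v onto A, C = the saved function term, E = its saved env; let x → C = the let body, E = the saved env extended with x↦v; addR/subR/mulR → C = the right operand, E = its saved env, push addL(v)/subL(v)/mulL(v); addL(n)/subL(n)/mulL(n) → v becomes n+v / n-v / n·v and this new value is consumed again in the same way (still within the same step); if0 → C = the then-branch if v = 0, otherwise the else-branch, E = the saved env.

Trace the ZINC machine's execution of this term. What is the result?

Answer: -1

Machine steps:
t=0: <C=(let v = (0 - 1) in ((λy. ((λx. y) 1)) v)), E=∅, A=∅, R=∅>
t=1: <C=(0 - 1), E=∅, A=∅, R=[let v]>
t=2: <C=0, E=∅, A=∅, R=[subR :: let v]>
t=3: <C=1, E=∅, A=∅, R=[subL(0) :: let v]>
t=4: <C=((λy. ((λx. y) 1)) v), E={v↦-1}, A=∅, R=∅>
t=5: <C=v, E={v↦-1}, A=∅, R=[app]>
t=6: <C=(λy. ((λx. y) 1)), E={v↦-1}, A=[-1], R=∅>
t=7: <C=((λx. y) 1), E={y↦-1, v↦-1}, A=∅, R=∅>
t=8: <C=1, E={y↦-1, v↦-1}, A=∅, R=[app]>
t=9: <C=(λx. y), E={y↦-1, v↦-1}, A=[1], R=∅>
t=10: <C=y, E={x↦1, y↦-1, v↦-1}, A=∅, R=∅>
→ final value -1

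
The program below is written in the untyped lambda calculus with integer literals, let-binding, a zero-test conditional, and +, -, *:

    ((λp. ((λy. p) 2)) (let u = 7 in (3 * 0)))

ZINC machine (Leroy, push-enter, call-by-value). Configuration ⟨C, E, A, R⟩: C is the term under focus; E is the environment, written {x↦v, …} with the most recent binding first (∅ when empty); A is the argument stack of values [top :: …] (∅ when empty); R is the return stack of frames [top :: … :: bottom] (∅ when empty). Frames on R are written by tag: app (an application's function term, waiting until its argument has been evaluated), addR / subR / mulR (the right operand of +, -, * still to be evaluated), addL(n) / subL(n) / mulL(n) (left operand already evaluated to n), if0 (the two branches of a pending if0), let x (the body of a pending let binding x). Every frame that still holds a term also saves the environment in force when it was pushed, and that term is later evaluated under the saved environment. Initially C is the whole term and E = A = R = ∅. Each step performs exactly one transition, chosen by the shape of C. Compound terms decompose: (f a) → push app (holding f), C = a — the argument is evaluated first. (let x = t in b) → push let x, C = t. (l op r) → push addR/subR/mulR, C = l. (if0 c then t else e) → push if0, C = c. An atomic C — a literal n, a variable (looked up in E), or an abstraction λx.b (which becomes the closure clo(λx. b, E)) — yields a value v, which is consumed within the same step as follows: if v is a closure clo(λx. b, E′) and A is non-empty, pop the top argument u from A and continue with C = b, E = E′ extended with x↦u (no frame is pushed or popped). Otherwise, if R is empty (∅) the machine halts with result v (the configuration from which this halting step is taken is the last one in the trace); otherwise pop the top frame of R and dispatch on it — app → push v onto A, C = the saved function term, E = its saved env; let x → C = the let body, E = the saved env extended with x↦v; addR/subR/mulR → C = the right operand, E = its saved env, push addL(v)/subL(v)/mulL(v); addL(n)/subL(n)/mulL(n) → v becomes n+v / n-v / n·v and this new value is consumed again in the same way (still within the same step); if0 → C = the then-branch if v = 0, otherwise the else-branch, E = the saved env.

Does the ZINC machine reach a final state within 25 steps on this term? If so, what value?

[0] [C=((λp. ((λy. p) 2)) (let u = 7 in (3 * 0))) | E=∅ | A=∅ | R=∅]
[1] [C=(let u = 7 in (3 * 0)) | E=∅ | A=∅ | R=[app]]
[2] [C=7 | E=∅ | A=∅ | R=[let u :: app]]
[3] [C=(3 * 0) | E={u↦7} | A=∅ | R=[app]]
[4] [C=3 | E={u↦7} | A=∅ | R=[mulR :: app]]
[5] [C=0 | E={u↦7} | A=∅ | R=[mulL(3) :: app]]
[6] [C=(λp. ((λy. p) 2)) | E=∅ | A=[0] | R=∅]
[7] [C=((λy. p) 2) | E={p↦0} | A=∅ | R=∅]
[8] [C=2 | E={p↦0} | A=∅ | R=[app]]
[9] [C=(λy. p) | E={p↦0} | A=[2] | R=∅]
[10] [C=p | E={y↦2, p↦0} | A=∅ | R=∅]
→ final value 0

Answer: 0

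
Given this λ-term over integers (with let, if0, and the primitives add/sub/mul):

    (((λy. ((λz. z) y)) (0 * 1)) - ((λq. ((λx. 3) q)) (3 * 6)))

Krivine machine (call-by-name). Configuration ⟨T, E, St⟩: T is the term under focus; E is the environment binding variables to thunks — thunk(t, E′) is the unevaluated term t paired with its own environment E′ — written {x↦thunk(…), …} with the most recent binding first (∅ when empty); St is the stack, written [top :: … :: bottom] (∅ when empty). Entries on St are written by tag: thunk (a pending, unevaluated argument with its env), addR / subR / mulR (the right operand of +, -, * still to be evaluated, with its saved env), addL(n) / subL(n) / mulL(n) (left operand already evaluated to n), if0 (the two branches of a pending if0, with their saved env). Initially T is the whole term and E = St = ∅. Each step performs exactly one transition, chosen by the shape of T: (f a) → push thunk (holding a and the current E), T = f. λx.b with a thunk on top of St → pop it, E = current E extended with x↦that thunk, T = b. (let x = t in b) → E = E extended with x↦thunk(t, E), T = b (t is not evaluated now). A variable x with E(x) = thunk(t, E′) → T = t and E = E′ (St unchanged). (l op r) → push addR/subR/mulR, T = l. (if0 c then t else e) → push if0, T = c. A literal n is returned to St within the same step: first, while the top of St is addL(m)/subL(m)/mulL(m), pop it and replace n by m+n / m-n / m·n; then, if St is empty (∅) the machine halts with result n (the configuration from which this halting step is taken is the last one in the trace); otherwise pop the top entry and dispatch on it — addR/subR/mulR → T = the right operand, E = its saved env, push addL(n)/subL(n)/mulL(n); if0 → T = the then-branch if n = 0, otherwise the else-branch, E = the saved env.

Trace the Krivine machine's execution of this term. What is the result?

0. <T=(((λy. ((λz. z) y)) (0 * 1)) - ((λq. ((λx. 3) q)) (3 * 6))), E=∅, St=∅>
1. <T=((λy. ((λz. z) y)) (0 * 1)), E=∅, St=[subR]>
2. <T=(λy. ((λz. z) y)), E=∅, St=[thunk :: subR]>
3. <T=((λz. z) y), E={y↦thunk((0 * 1), ∅)}, St=[subR]>
4. <T=(λz. z), E={y↦thunk((0 * 1), ∅)}, St=[thunk :: subR]>
5. <T=z, E={z↦thunk(y, {y↦thunk((0 * 1), ∅)}), y↦thunk((0 * 1), ∅)}, St=[subR]>
6. <T=y, E={y↦thunk((0 * 1), ∅)}, St=[subR]>
7. <T=(0 * 1), E=∅, St=[subR]>
8. <T=0, E=∅, St=[mulR :: subR]>
9. <T=1, E=∅, St=[mulL(0) :: subR]>
10. <T=((λq. ((λx. 3) q)) (3 * 6)), E=∅, St=[subL(0)]>
11. <T=(λq. ((λx. 3) q)), E=∅, St=[thunk :: subL(0)]>
12. <T=((λx. 3) q), E={q↦thunk((3 * 6), ∅)}, St=[subL(0)]>
13. <T=(λx. 3), E={q↦thunk((3 * 6), ∅)}, St=[thunk :: subL(0)]>
14. <T=3, E={x↦thunk(q, {q↦thunk((3 * 6), ∅)}), q↦thunk((3 * 6), ∅)}, St=[subL(0)]>
→ final value -3

Answer: -3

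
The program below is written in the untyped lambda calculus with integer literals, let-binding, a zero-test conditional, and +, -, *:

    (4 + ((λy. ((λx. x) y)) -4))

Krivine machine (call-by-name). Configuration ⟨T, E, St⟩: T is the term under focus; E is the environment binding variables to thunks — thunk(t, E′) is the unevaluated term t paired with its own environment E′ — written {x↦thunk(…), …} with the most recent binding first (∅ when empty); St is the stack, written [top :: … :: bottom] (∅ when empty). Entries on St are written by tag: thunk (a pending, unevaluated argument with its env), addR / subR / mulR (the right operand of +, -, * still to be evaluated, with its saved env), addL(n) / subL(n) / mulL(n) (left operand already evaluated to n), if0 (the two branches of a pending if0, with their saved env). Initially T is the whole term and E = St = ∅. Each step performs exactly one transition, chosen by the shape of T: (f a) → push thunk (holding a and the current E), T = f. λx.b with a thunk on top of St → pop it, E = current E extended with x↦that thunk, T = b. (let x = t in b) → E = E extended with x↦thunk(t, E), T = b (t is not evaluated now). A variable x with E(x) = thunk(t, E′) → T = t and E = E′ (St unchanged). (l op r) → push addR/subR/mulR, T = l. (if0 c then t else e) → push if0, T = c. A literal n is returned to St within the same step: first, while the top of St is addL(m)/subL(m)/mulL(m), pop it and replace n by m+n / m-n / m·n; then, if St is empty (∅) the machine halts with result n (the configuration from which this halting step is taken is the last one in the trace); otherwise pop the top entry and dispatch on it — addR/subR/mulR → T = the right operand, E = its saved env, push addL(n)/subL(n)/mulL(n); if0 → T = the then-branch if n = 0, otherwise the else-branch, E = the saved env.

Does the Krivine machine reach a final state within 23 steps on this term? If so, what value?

Answer: 0

Machine steps:
0. [T=(4 + ((λy. ((λx. x) y)) -4)) | E=∅ | St=∅]
1. [T=4 | E=∅ | St=[addR]]
2. [T=((λy. ((λx. x) y)) -4) | E=∅ | St=[addL(4)]]
3. [T=(λy. ((λx. x) y)) | E=∅ | St=[thunk :: addL(4)]]
4. [T=((λx. x) y) | E={y↦thunk(-4, ∅)} | St=[addL(4)]]
5. [T=(λx. x) | E={y↦thunk(-4, ∅)} | St=[thunk :: addL(4)]]
6. [T=x | E={x↦thunk(y, {y↦thunk(-4, ∅)}), y↦thunk(-4, ∅)} | St=[addL(4)]]
7. [T=y | E={y↦thunk(-4, ∅)} | St=[addL(4)]]
8. [T=-4 | E=∅ | St=[addL(4)]]
→ final value 0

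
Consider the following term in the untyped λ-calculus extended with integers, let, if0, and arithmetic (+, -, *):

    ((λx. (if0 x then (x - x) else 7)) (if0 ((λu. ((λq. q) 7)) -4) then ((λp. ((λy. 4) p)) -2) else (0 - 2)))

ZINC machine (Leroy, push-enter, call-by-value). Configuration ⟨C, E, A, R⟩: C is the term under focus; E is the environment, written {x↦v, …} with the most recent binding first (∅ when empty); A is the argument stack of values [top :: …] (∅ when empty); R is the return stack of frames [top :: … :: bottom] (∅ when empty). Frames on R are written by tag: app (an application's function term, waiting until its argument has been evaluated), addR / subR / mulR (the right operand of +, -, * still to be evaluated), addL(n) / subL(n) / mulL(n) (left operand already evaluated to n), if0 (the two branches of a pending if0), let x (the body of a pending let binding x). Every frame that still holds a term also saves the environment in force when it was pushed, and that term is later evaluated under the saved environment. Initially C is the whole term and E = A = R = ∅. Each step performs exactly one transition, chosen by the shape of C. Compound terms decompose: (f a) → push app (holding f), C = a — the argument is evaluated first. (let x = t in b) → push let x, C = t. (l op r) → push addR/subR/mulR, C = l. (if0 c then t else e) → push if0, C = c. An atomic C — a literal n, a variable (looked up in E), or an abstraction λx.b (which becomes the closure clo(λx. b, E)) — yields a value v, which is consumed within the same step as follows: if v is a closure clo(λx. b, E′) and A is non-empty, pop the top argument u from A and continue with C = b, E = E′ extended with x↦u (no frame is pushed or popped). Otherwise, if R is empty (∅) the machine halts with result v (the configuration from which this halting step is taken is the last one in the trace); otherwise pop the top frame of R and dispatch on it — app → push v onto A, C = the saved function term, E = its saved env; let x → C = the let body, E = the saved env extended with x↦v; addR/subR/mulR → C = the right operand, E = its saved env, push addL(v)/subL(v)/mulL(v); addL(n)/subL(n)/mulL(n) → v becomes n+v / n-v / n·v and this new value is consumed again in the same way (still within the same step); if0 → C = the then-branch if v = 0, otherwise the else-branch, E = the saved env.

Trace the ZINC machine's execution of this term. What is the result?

step 0: <C=((λx. (if0 x then (x - x) else 7)) (if0 ((λu. ((λq. q) 7)) -4) then ((λp. ((λy. 4) p)) -2) else (0 - 2))), E=∅, A=∅, R=∅>
step 1: <C=(if0 ((λu. ((λq. q) 7)) -4) then ((λp. ((λy. 4) p)) -2) else (0 - 2)), E=∅, A=∅, R=[app]>
step 2: <C=((λu. ((λq. q) 7)) -4), E=∅, A=∅, R=[if0 :: app]>
step 3: <C=-4, E=∅, A=∅, R=[app :: if0 :: app]>
step 4: <C=(λu. ((λq. q) 7)), E=∅, A=[-4], R=[if0 :: app]>
step 5: <C=((λq. q) 7), E={u↦-4}, A=∅, R=[if0 :: app]>
step 6: <C=7, E={u↦-4}, A=∅, R=[app :: if0 :: app]>
step 7: <C=(λq. q), E={u↦-4}, A=[7], R=[if0 :: app]>
step 8: <C=q, E={q↦7, u↦-4}, A=∅, R=[if0 :: app]>
step 9: <C=(0 - 2), E=∅, A=∅, R=[app]>
step 10: <C=0, E=∅, A=∅, R=[subR :: app]>
step 11: <C=2, E=∅, A=∅, R=[subL(0) :: app]>
step 12: <C=(λx. (if0 x then (x - x) else 7)), E=∅, A=[-2], R=∅>
step 13: <C=(if0 x then (x - x) else 7), E={x↦-2}, A=∅, R=∅>
step 14: <C=x, E={x↦-2}, A=∅, R=[if0]>
step 15: <C=7, E={x↦-2}, A=∅, R=∅>
→ final value 7

Answer: 7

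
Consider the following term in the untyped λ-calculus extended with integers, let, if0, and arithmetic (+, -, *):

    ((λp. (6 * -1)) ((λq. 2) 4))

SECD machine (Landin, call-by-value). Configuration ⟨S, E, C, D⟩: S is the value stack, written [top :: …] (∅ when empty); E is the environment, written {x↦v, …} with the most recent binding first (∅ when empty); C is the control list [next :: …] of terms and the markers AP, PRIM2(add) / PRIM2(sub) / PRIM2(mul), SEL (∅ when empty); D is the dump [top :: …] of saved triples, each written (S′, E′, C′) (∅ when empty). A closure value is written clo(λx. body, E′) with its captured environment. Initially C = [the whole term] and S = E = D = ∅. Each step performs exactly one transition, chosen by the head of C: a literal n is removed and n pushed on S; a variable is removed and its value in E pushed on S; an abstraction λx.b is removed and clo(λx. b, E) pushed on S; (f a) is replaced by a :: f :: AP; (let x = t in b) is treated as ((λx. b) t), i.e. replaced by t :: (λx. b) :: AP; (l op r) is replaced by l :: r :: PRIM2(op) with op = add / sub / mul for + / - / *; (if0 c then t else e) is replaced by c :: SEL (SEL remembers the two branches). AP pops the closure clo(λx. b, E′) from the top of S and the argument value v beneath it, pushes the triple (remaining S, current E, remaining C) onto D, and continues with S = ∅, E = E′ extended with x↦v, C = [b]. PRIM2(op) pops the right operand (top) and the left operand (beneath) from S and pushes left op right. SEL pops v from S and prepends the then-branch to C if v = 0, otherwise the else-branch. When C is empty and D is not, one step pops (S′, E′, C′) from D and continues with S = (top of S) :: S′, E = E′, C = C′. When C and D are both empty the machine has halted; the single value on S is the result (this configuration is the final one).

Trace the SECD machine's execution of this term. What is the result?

0. ⟨S=∅; E=∅; C=[((λp. (6 * -1)) ((λq. 2) 4))]; D=∅⟩
1. ⟨S=∅; E=∅; C=[((λq. 2) 4) :: (λp. (6 * -1)) :: AP]; D=∅⟩
2. ⟨S=∅; E=∅; C=[4 :: (λq. 2) :: AP :: (λp. (6 * -1)) :: AP]; D=∅⟩
3. ⟨S=[4]; E=∅; C=[(λq. 2) :: AP :: (λp. (6 * -1)) :: AP]; D=∅⟩
4. ⟨S=[clo(λq. 2, ∅) :: 4]; E=∅; C=[AP :: (λp. (6 * -1)) :: AP]; D=∅⟩
5. ⟨S=∅; E={q↦4}; C=[2]; D=[(∅, ∅, [(λp. (6 * -1)) :: AP])]⟩
6. ⟨S=[2]; E={q↦4}; C=∅; D=[(∅, ∅, [(λp. (6 * -1)) :: AP])]⟩
7. ⟨S=[2]; E=∅; C=[(λp. (6 * -1)) :: AP]; D=∅⟩
8. ⟨S=[clo(λp. (6 * -1), ∅) :: 2]; E=∅; C=[AP]; D=∅⟩
9. ⟨S=∅; E={p↦2}; C=[(6 * -1)]; D=[(∅, ∅, ∅)]⟩
10. ⟨S=∅; E={p↦2}; C=[6 :: -1 :: PRIM2(mul)]; D=[(∅, ∅, ∅)]⟩
11. ⟨S=[6]; E={p↦2}; C=[-1 :: PRIM2(mul)]; D=[(∅, ∅, ∅)]⟩
12. ⟨S=[-1 :: 6]; E={p↦2}; C=[PRIM2(mul)]; D=[(∅, ∅, ∅)]⟩
13. ⟨S=[-6]; E={p↦2}; C=∅; D=[(∅, ∅, ∅)]⟩
14. ⟨S=[-6]; E=∅; C=∅; D=∅⟩
→ final value -6

Answer: -6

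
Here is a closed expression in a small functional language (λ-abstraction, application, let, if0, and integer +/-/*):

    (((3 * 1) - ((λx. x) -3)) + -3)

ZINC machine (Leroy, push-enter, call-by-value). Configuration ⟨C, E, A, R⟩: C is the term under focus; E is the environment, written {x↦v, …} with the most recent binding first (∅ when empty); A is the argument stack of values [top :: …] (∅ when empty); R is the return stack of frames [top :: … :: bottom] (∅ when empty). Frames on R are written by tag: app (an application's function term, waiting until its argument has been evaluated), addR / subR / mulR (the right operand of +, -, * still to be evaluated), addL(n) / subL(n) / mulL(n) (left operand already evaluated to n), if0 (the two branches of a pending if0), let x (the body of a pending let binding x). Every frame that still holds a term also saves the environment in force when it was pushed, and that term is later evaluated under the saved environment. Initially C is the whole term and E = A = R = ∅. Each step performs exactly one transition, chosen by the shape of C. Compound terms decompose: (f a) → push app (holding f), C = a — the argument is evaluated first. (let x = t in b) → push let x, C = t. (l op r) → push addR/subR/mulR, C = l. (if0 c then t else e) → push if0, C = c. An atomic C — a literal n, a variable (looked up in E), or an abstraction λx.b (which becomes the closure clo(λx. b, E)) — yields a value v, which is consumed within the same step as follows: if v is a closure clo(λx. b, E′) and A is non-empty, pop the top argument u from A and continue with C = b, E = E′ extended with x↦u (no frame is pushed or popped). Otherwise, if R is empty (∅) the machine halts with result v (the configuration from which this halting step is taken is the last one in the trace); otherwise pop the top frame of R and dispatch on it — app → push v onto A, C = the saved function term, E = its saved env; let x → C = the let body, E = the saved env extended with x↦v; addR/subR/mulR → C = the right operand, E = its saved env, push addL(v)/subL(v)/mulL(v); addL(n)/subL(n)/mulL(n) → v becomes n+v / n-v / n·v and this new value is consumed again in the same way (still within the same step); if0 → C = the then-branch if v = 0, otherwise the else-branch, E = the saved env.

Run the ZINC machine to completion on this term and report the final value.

Answer: 3

Machine steps:
t=0: [C=(((3 * 1) - ((λx. x) -3)) + -3) | E=∅ | A=∅ | R=∅]
t=1: [C=((3 * 1) - ((λx. x) -3)) | E=∅ | A=∅ | R=[addR]]
t=2: [C=(3 * 1) | E=∅ | A=∅ | R=[subR :: addR]]
t=3: [C=3 | E=∅ | A=∅ | R=[mulR :: subR :: addR]]
t=4: [C=1 | E=∅ | A=∅ | R=[mulL(3) :: subR :: addR]]
t=5: [C=((λx. x) -3) | E=∅ | A=∅ | R=[subL(3) :: addR]]
t=6: [C=-3 | E=∅ | A=∅ | R=[app :: subL(3) :: addR]]
t=7: [C=(λx. x) | E=∅ | A=[-3] | R=[subL(3) :: addR]]
t=8: [C=x | E={x↦-3} | A=∅ | R=[subL(3) :: addR]]
t=9: [C=-3 | E=∅ | A=∅ | R=[addL(6)]]
→ final value 3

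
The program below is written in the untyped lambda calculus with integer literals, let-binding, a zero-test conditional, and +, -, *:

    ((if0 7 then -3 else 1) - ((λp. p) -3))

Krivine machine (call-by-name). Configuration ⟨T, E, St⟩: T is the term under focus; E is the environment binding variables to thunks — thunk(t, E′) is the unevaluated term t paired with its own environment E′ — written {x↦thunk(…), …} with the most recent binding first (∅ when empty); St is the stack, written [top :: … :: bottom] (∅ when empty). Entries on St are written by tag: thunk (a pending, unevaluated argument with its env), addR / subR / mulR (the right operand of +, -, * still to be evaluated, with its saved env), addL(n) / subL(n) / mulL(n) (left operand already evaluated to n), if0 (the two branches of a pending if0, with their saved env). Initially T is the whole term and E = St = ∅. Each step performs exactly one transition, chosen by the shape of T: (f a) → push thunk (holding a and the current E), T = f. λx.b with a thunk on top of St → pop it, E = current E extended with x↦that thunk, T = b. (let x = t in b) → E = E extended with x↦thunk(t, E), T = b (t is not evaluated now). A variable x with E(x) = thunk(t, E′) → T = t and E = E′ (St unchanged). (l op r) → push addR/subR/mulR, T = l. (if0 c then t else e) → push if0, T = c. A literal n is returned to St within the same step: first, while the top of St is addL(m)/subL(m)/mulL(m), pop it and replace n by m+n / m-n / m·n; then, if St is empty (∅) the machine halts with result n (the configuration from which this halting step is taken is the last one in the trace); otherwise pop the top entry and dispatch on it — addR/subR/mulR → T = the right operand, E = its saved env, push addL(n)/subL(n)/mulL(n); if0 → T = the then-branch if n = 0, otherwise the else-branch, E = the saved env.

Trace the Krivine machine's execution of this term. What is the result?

Answer: 4

Derivation:
0. [T=((if0 7 then -3 else 1) - ((λp. p) -3)) | E=∅ | St=∅]
1. [T=(if0 7 then -3 else 1) | E=∅ | St=[subR]]
2. [T=7 | E=∅ | St=[if0 :: subR]]
3. [T=1 | E=∅ | St=[subR]]
4. [T=((λp. p) -3) | E=∅ | St=[subL(1)]]
5. [T=(λp. p) | E=∅ | St=[thunk :: subL(1)]]
6. [T=p | E={p↦thunk(-3, ∅)} | St=[subL(1)]]
7. [T=-3 | E=∅ | St=[subL(1)]]
→ final value 4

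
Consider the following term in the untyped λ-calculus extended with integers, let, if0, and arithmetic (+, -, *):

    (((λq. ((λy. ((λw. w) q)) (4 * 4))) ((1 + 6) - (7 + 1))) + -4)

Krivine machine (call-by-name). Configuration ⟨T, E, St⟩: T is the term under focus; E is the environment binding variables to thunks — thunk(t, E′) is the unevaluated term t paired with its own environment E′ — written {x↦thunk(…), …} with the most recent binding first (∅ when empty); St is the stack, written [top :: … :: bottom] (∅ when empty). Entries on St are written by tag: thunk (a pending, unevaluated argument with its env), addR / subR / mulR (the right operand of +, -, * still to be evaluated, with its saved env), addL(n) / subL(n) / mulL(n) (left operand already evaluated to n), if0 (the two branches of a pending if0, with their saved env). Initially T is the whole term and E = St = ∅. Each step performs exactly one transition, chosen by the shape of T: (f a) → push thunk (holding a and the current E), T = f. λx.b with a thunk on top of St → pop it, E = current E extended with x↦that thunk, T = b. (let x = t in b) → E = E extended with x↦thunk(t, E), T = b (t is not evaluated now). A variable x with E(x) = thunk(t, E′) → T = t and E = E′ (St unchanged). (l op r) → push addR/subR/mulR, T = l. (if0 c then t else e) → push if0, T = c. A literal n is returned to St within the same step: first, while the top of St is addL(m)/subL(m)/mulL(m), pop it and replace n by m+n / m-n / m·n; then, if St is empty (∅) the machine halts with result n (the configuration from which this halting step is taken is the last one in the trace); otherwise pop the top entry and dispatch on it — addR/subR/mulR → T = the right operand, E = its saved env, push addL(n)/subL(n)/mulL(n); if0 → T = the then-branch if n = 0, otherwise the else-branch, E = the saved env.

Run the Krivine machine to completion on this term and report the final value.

step 0: <T=(((λq. ((λy. ((λw. w) q)) (4 * 4))) ((1 + 6) - (7 + 1))) + -4), E=∅, St=∅>
step 1: <T=((λq. ((λy. ((λw. w) q)) (4 * 4))) ((1 + 6) - (7 + 1))), E=∅, St=[addR]>
step 2: <T=(λq. ((λy. ((λw. w) q)) (4 * 4))), E=∅, St=[thunk :: addR]>
step 3: <T=((λy. ((λw. w) q)) (4 * 4)), E={q↦thunk(((1 + 6) - (7 + 1)), ∅)}, St=[addR]>
step 4: <T=(λy. ((λw. w) q)), E={q↦thunk(((1 + 6) - (7 + 1)), ∅)}, St=[thunk :: addR]>
step 5: <T=((λw. w) q), E={y↦thunk((4 * 4), {q↦thunk(((1 + 6) - (7 + 1)), ∅)}), q↦thunk(((1 + 6) - (7 + 1)), ∅)}, St=[addR]>
step 6: <T=(λw. w), E={y↦thunk((4 * 4), {q↦thunk(((1 + 6) - (7 + 1)), ∅)}), q↦thunk(((1 + 6) - (7 + 1)), ∅)}, St=[thunk :: addR]>
step 7: <T=w, E={w↦thunk(q, {y↦thunk((4 * 4), {q↦thunk(((1 + 6) - (7 + 1)), ∅)}), q↦thunk(((1 + 6) - (7 + 1)), ∅)}), y↦thunk((4 * 4), {q↦thunk(((1 + 6) - (7 + 1)), ∅)}), q↦thunk(((1 + 6) - (7 + 1)), ∅)}, St=[addR]>
step 8: <T=q, E={y↦thunk((4 * 4), {q↦thunk(((1 + 6) - (7 + 1)), ∅)}), q↦thunk(((1 + 6) - (7 + 1)), ∅)}, St=[addR]>
step 9: <T=((1 + 6) - (7 + 1)), E=∅, St=[addR]>
step 10: <T=(1 + 6), E=∅, St=[subR :: addR]>
step 11: <T=1, E=∅, St=[addR :: subR :: addR]>
step 12: <T=6, E=∅, St=[addL(1) :: subR :: addR]>
step 13: <T=(7 + 1), E=∅, St=[subL(7) :: addR]>
step 14: <T=7, E=∅, St=[addR :: subL(7) :: addR]>
step 15: <T=1, E=∅, St=[addL(7) :: subL(7) :: addR]>
step 16: <T=-4, E=∅, St=[addL(-1)]>
→ final value -5

Answer: -5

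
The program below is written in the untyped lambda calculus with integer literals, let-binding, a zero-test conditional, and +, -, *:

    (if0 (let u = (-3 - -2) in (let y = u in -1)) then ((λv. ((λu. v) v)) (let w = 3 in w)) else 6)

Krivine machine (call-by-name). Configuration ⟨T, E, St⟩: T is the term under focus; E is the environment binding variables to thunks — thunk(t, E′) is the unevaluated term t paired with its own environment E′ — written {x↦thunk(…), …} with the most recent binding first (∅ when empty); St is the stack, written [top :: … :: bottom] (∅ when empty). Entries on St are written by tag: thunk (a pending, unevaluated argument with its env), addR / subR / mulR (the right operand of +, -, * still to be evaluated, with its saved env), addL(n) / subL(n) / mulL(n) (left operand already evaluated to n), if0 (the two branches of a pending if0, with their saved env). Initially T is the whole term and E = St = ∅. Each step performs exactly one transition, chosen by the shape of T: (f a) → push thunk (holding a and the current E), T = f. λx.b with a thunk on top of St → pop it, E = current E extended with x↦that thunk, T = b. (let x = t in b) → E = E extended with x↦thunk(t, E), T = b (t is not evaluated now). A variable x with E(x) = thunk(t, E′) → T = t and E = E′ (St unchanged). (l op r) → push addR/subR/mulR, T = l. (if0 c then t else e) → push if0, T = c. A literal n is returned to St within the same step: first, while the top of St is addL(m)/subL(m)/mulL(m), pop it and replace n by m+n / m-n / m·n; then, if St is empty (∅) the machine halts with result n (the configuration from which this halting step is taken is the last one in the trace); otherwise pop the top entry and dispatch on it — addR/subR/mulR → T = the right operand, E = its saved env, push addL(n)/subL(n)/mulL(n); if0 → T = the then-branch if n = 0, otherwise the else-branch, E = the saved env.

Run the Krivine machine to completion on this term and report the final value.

Answer: 6

Execution trace:
[0] [T=(if0 (let u = (-3 - -2) in (let y = u in -1)) then ((λv. ((λu. v) v)) (let w = 3 in w)) else 6) | E=∅ | St=∅]
[1] [T=(let u = (-3 - -2) in (let y = u in -1)) | E=∅ | St=[if0]]
[2] [T=(let y = u in -1) | E={u↦thunk((-3 - -2), ∅)} | St=[if0]]
[3] [T=-1 | E={y↦thunk(u, {u↦thunk((-3 - -2), ∅)}), u↦thunk((-3 - -2), ∅)} | St=[if0]]
[4] [T=6 | E=∅ | St=∅]
→ final value 6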